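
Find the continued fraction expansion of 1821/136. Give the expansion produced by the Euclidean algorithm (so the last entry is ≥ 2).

1821 = 13×136 + 53
136 = 2×53 + 30
53 = 1×30 + 23
30 = 1×23 + 7
23 = 3×7 + 2
7 = 3×2 + 1
2 = 2×1 + 0  (stop)
So 1821/136 = [13; 2, 1, 1, 3, 3, 2].

[13; 2, 1, 1, 3, 3, 2]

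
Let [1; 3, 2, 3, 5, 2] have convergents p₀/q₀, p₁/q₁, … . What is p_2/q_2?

9/7

Using pₖ = aₖpₖ₋₁ + pₖ₋₂, qₖ = aₖqₖ₋₁ + qₖ₋₂ (with p₋₁=1, p₋₂=0, q₋₁=0, q₋₂=1):
  k=0: a=1, p=1, q=1
  k=1: a=3, p=4, q=3
  k=2: a=2, p=9, q=7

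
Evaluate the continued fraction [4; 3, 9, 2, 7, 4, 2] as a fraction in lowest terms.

17664/4087

Fold from the inside: start with 2/1.
  4 + 1/2 = 9/2
  7 + 2/9 = 65/9
  2 + 9/65 = 139/65
  9 + 65/139 = 1316/139
  3 + 139/1316 = 4087/1316
  4 + 1316/4087 = 17664/4087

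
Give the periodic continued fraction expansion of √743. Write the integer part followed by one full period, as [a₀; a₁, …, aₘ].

a₀ = ⌊√743⌋ = 27.
With m₀=0, d₀=1 and mₖ₊₁ = dₖaₖ − mₖ, dₖ₊₁ = (n − mₖ₊₁²)/dₖ, aₖ₊₁ = ⌊(a₀+mₖ₊₁)/dₖ₊₁⌋:
  k=1: m=27, d=14, a=3
  k=2: m=15, d=37, a=1
  k=3: m=22, d=7, a=7
  k=4: m=27, d=2, a=27
  k=5: m=27, d=7, a=7
  k=6: m=22, d=37, a=1
  k=7: m=15, d=14, a=3
  k=8: m=27, d=1, a=54
d=1 and a=2a₀=54 at k=8, so the next step gives (m, d) = (27, 14) again — its k=1 value — and the period has length 8.

[27; 3, 1, 7, 27, 7, 1, 3, 54]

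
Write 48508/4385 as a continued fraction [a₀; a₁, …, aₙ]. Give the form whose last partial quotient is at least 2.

48508 = 11*4385 + 273
4385 = 16*273 + 17
273 = 16*17 + 1
17 = 17*1 + 0  (stop)
So 48508/4385 = [11; 16, 16, 17].

[11; 16, 16, 17]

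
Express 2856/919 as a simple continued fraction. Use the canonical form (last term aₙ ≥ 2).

2856 = 3×919 + 99
919 = 9×99 + 28
99 = 3×28 + 15
28 = 1×15 + 13
15 = 1×13 + 2
13 = 6×2 + 1
2 = 2×1 + 0  (stop)
So 2856/919 = [3; 9, 3, 1, 1, 6, 2].

[3; 9, 3, 1, 1, 6, 2]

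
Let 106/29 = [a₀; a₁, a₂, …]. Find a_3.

106 = 3·29 + 19   →  a_0 = 3
29 = 1·19 + 10   →  a_1 = 1
19 = 1·10 + 9   →  a_2 = 1
10 = 1·9 + 1   →  a_3 = 1

1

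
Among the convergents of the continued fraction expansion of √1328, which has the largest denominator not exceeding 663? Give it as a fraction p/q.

√1328 = [36; 2, 3, 1, 3, 1, 3, 2, 72, …] (period length 8).
Convergents:
  p_0/q_0 = 36/1
  p_1/q_1 = 73/2
  p_2/q_2 = 255/7
  p_3/q_3 = 328/9
  p_4/q_4 = 1239/34
  p_5/q_5 = 1567/43
  p_6/q_6 = 5940/163
  p_7/q_7 = 13447/369
  p_8/q_8 = 974124/26731
q_7 = 369 ≤ 663 < 26731 = q_8, so the answer is 13447/369.

13447/369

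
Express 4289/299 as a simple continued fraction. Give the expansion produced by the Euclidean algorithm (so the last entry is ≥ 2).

[14; 2, 1, 9, 3, 3]

4289 = 14·299 + 103
299 = 2·103 + 93
103 = 1·93 + 10
93 = 9·10 + 3
10 = 3·3 + 1
3 = 3·1 + 0  (stop)
So 4289/299 = [14; 2, 1, 9, 3, 3].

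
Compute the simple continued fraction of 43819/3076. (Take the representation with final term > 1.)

43819 = 14*3076 + 755
3076 = 4*755 + 56
755 = 13*56 + 27
56 = 2*27 + 2
27 = 13*2 + 1
2 = 2*1 + 0  (stop)
So 43819/3076 = [14; 4, 13, 2, 13, 2].

[14; 4, 13, 2, 13, 2]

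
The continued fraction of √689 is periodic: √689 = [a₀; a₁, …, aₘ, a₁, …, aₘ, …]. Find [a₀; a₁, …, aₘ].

a₀ = ⌊√689⌋ = 26.
With m₀=0, d₀=1 and mₖ₊₁ = dₖaₖ − mₖ, dₖ₊₁ = (n − mₖ₊₁²)/dₖ, aₖ₊₁ = ⌊(a₀+mₖ₊₁)/dₖ₊₁⌋:
  k=1: m=26, d=13, a=4
  k=2: m=26, d=1, a=52
d=1 and a=2a₀=52 at k=2, so the next step gives (m, d) = (26, 13) again — its k=1 value — and the period has length 2.

[26; 4, 52]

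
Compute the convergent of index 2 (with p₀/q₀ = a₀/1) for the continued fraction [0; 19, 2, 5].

Using pₖ = aₖpₖ₋₁ + pₖ₋₂, qₖ = aₖqₖ₋₁ + qₖ₋₂ (with p₋₁=1, p₋₂=0, q₋₁=0, q₋₂=1):
  k=0: a=0, p=0, q=1
  k=1: a=19, p=1, q=19
  k=2: a=2, p=2, q=39

2/39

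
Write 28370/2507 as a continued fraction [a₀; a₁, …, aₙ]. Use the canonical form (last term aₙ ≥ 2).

[11; 3, 6, 5, 8, 3]

28370 = 11*2507 + 793
2507 = 3*793 + 128
793 = 6*128 + 25
128 = 5*25 + 3
25 = 8*3 + 1
3 = 3*1 + 0  (stop)
So 28370/2507 = [11; 3, 6, 5, 8, 3].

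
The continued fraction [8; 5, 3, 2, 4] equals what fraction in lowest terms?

Using pₖ = aₖpₖ₋₁ + pₖ₋₂ and qₖ = aₖqₖ₋₁ + qₖ₋₂:
  k=0: a=8, p=8, q=1
  k=1: a=5, p=41, q=5
  k=2: a=3, p=131, q=16
  k=3: a=2, p=303, q=37
  k=4: a=4, p=1343, q=164

1343/164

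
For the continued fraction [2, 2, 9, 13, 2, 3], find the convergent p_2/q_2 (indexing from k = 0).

47/19

Using pₖ = aₖpₖ₋₁ + pₖ₋₂, qₖ = aₖqₖ₋₁ + qₖ₋₂ (with p₋₁=1, p₋₂=0, q₋₁=0, q₋₂=1):
  k=0: a=2, p=2, q=1
  k=1: a=2, p=5, q=2
  k=2: a=9, p=47, q=19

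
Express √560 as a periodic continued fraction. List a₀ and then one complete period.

[23; 1, 1, 1, 46]

a₀ = ⌊√560⌋ = 23.
With m₀=0, d₀=1 and mₖ₊₁ = dₖaₖ − mₖ, dₖ₊₁ = (n − mₖ₊₁²)/dₖ, aₖ₊₁ = ⌊(a₀+mₖ₊₁)/dₖ₊₁⌋:
  k=1: m=23, d=31, a=1
  k=2: m=8, d=16, a=1
  k=3: m=8, d=31, a=1
  k=4: m=23, d=1, a=46
d=1 and a=2a₀=46 at k=4, so the next step gives (m, d) = (23, 31) again — its k=1 value — and the period has length 4.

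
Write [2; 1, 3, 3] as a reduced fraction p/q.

Using pₖ = aₖpₖ₋₁ + pₖ₋₂ and qₖ = aₖqₖ₋₁ + qₖ₋₂:
  k=0: a=2, p=2, q=1
  k=1: a=1, p=3, q=1
  k=2: a=3, p=11, q=4
  k=3: a=3, p=36, q=13

36/13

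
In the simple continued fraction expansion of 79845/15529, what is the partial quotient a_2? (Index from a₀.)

79845 = 5·15529 + 2200   →  a_0 = 5
15529 = 7·2200 + 129   →  a_1 = 7
2200 = 17·129 + 7   →  a_2 = 17

17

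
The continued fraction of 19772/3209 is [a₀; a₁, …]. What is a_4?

19772 = 6·3209 + 518   →  a_0 = 6
3209 = 6·518 + 101   →  a_1 = 6
518 = 5·101 + 13   →  a_2 = 5
101 = 7·13 + 10   →  a_3 = 7
13 = 1·10 + 3   →  a_4 = 1

1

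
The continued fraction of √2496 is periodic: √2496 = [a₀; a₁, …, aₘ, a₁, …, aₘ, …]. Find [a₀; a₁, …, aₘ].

[49; 1, 23, 1, 98]

a₀ = ⌊√2496⌋ = 49.
With m₀=0, d₀=1 and mₖ₊₁ = dₖaₖ − mₖ, dₖ₊₁ = (n − mₖ₊₁²)/dₖ, aₖ₊₁ = ⌊(a₀+mₖ₊₁)/dₖ₊₁⌋:
  k=1: m=49, d=95, a=1
  k=2: m=46, d=4, a=23
  k=3: m=46, d=95, a=1
  k=4: m=49, d=1, a=98
d=1 and a=2a₀=98 at k=4, so the next step gives (m, d) = (49, 95) again — its k=1 value — and the period has length 4.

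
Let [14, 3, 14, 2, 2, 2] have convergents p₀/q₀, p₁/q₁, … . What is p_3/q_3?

Using pₖ = aₖpₖ₋₁ + pₖ₋₂, qₖ = aₖqₖ₋₁ + qₖ₋₂ (with p₋₁=1, p₋₂=0, q₋₁=0, q₋₂=1):
  k=0: a=14, p=14, q=1
  k=1: a=3, p=43, q=3
  k=2: a=14, p=616, q=43
  k=3: a=2, p=1275, q=89

1275/89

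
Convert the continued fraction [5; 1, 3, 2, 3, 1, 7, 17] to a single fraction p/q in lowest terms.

Using pₖ = aₖpₖ₋₁ + pₖ₋₂ and qₖ = aₖqₖ₋₁ + qₖ₋₂:
  k=0: a=5, p=5, q=1
  k=1: a=1, p=6, q=1
  k=2: a=3, p=23, q=4
  k=3: a=2, p=52, q=9
  k=4: a=3, p=179, q=31
  k=5: a=1, p=231, q=40
  k=6: a=7, p=1796, q=311
  k=7: a=17, p=30763, q=5327

30763/5327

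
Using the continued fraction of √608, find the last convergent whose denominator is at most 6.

74/3

√608 = [24; 1, 1, 1, 11, 1, 1, 1, 48, …] (period length 8).
Convergents:
  p_0/q_0 = 24/1
  p_1/q_1 = 25/1
  p_2/q_2 = 49/2
  p_3/q_3 = 74/3
  p_4/q_4 = 863/35
q_3 = 3 ≤ 6 < 35 = q_4, so the answer is 74/3.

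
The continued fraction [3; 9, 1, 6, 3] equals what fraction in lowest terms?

Using pₖ = aₖpₖ₋₁ + pₖ₋₂ and qₖ = aₖqₖ₋₁ + qₖ₋₂:
  k=0: a=3, p=3, q=1
  k=1: a=9, p=28, q=9
  k=2: a=1, p=31, q=10
  k=3: a=6, p=214, q=69
  k=4: a=3, p=673, q=217

673/217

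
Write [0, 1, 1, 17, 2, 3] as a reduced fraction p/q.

129/251

Using pₖ = aₖpₖ₋₁ + pₖ₋₂ and qₖ = aₖqₖ₋₁ + qₖ₋₂:
  k=0: a=0, p=0, q=1
  k=1: a=1, p=1, q=1
  k=2: a=1, p=1, q=2
  k=3: a=17, p=18, q=35
  k=4: a=2, p=37, q=72
  k=5: a=3, p=129, q=251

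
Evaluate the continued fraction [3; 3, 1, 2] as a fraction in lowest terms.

36/11

Fold from the inside: start with 2/1.
  1 + 1/2 = 3/2
  3 + 2/3 = 11/3
  3 + 3/11 = 36/11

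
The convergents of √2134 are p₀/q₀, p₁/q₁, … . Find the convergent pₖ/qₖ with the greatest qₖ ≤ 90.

√2134 = [46; 5, 8, 5, 92, …] (period length 4).
Convergents:
  p_0/q_0 = 46/1
  p_1/q_1 = 231/5
  p_2/q_2 = 1894/41
  p_3/q_3 = 9701/210
q_2 = 41 ≤ 90 < 210 = q_3, so the answer is 1894/41.

1894/41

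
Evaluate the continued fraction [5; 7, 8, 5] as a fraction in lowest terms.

1501/292

Fold from the inside: start with 5/1.
  8 + 1/5 = 41/5
  7 + 5/41 = 292/41
  5 + 41/292 = 1501/292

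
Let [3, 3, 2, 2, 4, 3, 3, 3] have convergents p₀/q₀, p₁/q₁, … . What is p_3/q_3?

Using pₖ = aₖpₖ₋₁ + pₖ₋₂, qₖ = aₖqₖ₋₁ + qₖ₋₂ (with p₋₁=1, p₋₂=0, q₋₁=0, q₋₂=1):
  k=0: a=3, p=3, q=1
  k=1: a=3, p=10, q=3
  k=2: a=2, p=23, q=7
  k=3: a=2, p=56, q=17

56/17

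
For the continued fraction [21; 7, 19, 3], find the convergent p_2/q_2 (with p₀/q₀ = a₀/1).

2833/134

Using pₖ = aₖpₖ₋₁ + pₖ₋₂, qₖ = aₖqₖ₋₁ + qₖ₋₂ (with p₋₁=1, p₋₂=0, q₋₁=0, q₋₂=1):
  k=0: a=21, p=21, q=1
  k=1: a=7, p=148, q=7
  k=2: a=19, p=2833, q=134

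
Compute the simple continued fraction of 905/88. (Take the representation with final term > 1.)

[10; 3, 1, 1, 12]

905 = 10*88 + 25
88 = 3*25 + 13
25 = 1*13 + 12
13 = 1*12 + 1
12 = 12*1 + 0  (stop)
So 905/88 = [10; 3, 1, 1, 12].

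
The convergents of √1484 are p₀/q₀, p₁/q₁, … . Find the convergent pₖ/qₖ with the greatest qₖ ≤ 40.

886/23

√1484 = [38; 1, 1, 10, 1, 1, 76, …] (period length 6).
Convergents:
  p_0/q_0 = 38/1
  p_1/q_1 = 39/1
  p_2/q_2 = 77/2
  p_3/q_3 = 809/21
  p_4/q_4 = 886/23
  p_5/q_5 = 1695/44
q_4 = 23 ≤ 40 < 44 = q_5, so the answer is 886/23.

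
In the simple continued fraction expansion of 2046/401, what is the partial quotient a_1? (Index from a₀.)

9

2046 = 5·401 + 41   →  a_0 = 5
401 = 9·41 + 32   →  a_1 = 9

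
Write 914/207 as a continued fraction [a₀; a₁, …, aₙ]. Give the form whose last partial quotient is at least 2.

914 = 4·207 + 86
207 = 2·86 + 35
86 = 2·35 + 16
35 = 2·16 + 3
16 = 5·3 + 1
3 = 3·1 + 0  (stop)
So 914/207 = [4; 2, 2, 2, 5, 3].

[4; 2, 2, 2, 5, 3]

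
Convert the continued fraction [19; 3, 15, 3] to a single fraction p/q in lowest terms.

2725/141

Fold from the inside: start with 3/1.
  15 + 1/3 = 46/3
  3 + 3/46 = 141/46
  19 + 46/141 = 2725/141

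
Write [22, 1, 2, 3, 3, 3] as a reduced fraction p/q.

Fold from the inside: start with 3/1.
  3 + 1/3 = 10/3
  3 + 3/10 = 33/10
  2 + 10/33 = 76/33
  1 + 33/76 = 109/76
  22 + 76/109 = 2474/109

2474/109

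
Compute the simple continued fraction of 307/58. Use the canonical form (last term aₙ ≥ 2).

307 = 5×58 + 17
58 = 3×17 + 7
17 = 2×7 + 3
7 = 2×3 + 1
3 = 3×1 + 0  (stop)
So 307/58 = [5; 3, 2, 2, 3].

[5; 3, 2, 2, 3]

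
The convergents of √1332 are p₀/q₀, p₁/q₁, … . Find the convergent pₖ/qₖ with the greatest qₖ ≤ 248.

5292/145

√1332 = [36; 2, 72, …] (period length 2).
Convergents:
  p_0/q_0 = 36/1
  p_1/q_1 = 73/2
  p_2/q_2 = 5292/145
  p_3/q_3 = 10657/292
q_2 = 145 ≤ 248 < 292 = q_3, so the answer is 5292/145.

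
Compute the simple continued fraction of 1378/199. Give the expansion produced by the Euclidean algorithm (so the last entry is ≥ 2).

[6; 1, 12, 3, 1, 3]

1378 = 6·199 + 184
199 = 1·184 + 15
184 = 12·15 + 4
15 = 3·4 + 3
4 = 1·3 + 1
3 = 3·1 + 0  (stop)
So 1378/199 = [6; 1, 12, 3, 1, 3].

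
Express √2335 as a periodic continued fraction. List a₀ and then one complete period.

[48; 3, 9, 3, 96]

a₀ = ⌊√2335⌋ = 48.
With m₀=0, d₀=1 and mₖ₊₁ = dₖaₖ − mₖ, dₖ₊₁ = (n − mₖ₊₁²)/dₖ, aₖ₊₁ = ⌊(a₀+mₖ₊₁)/dₖ₊₁⌋:
  k=1: m=48, d=31, a=3
  k=2: m=45, d=10, a=9
  k=3: m=45, d=31, a=3
  k=4: m=48, d=1, a=96
d=1 and a=2a₀=96 at k=4, so the next step gives (m, d) = (48, 31) again — its k=1 value — and the period has length 4.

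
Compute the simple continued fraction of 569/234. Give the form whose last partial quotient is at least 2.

569 = 2·234 + 101
234 = 2·101 + 32
101 = 3·32 + 5
32 = 6·5 + 2
5 = 2·2 + 1
2 = 2·1 + 0  (stop)
So 569/234 = [2; 2, 3, 6, 2, 2].

[2; 2, 3, 6, 2, 2]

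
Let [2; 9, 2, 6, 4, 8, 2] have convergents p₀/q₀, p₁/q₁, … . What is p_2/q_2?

Using pₖ = aₖpₖ₋₁ + pₖ₋₂, qₖ = aₖqₖ₋₁ + qₖ₋₂ (with p₋₁=1, p₋₂=0, q₋₁=0, q₋₂=1):
  k=0: a=2, p=2, q=1
  k=1: a=9, p=19, q=9
  k=2: a=2, p=40, q=19

40/19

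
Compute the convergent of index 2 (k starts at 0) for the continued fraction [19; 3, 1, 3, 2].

77/4

Using pₖ = aₖpₖ₋₁ + pₖ₋₂, qₖ = aₖqₖ₋₁ + qₖ₋₂ (with p₋₁=1, p₋₂=0, q₋₁=0, q₋₂=1):
  k=0: a=19, p=19, q=1
  k=1: a=3, p=58, q=3
  k=2: a=1, p=77, q=4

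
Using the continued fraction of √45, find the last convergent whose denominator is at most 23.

114/17

√45 = [6; 1, 2, 2, 2, 1, 12, …] (period length 6).
Convergents:
  p_0/q_0 = 6/1
  p_1/q_1 = 7/1
  p_2/q_2 = 20/3
  p_3/q_3 = 47/7
  p_4/q_4 = 114/17
  p_5/q_5 = 161/24
q_4 = 17 ≤ 23 < 24 = q_5, so the answer is 114/17.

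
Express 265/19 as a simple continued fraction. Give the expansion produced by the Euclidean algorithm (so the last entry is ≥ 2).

[13; 1, 18]

265 = 13·19 + 18
19 = 1·18 + 1
18 = 18·1 + 0  (stop)
So 265/19 = [13; 1, 18].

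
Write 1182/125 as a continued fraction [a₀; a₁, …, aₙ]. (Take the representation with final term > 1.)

1182 = 9·125 + 57
125 = 2·57 + 11
57 = 5·11 + 2
11 = 5·2 + 1
2 = 2·1 + 0  (stop)
So 1182/125 = [9; 2, 5, 5, 2].

[9; 2, 5, 5, 2]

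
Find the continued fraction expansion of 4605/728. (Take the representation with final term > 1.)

4605 = 6*728 + 237
728 = 3*237 + 17
237 = 13*17 + 16
17 = 1*16 + 1
16 = 16*1 + 0  (stop)
So 4605/728 = [6; 3, 13, 1, 16].

[6; 3, 13, 1, 16]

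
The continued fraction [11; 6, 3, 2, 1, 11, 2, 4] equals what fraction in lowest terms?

Fold from the inside: start with 4/1.
  2 + 1/4 = 9/4
  11 + 4/9 = 103/9
  1 + 9/103 = 112/103
  2 + 103/112 = 327/112
  3 + 112/327 = 1093/327
  6 + 327/1093 = 6885/1093
  11 + 1093/6885 = 76828/6885

76828/6885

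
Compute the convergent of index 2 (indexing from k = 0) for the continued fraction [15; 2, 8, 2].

263/17

Using pₖ = aₖpₖ₋₁ + pₖ₋₂, qₖ = aₖqₖ₋₁ + qₖ₋₂ (with p₋₁=1, p₋₂=0, q₋₁=0, q₋₂=1):
  k=0: a=15, p=15, q=1
  k=1: a=2, p=31, q=2
  k=2: a=8, p=263, q=17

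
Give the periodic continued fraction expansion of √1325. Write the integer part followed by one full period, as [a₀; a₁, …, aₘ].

a₀ = ⌊√1325⌋ = 36.
With m₀=0, d₀=1 and mₖ₊₁ = dₖaₖ − mₖ, dₖ₊₁ = (n − mₖ₊₁²)/dₖ, aₖ₊₁ = ⌊(a₀+mₖ₊₁)/dₖ₊₁⌋:
  k=1: m=36, d=29, a=2
  k=2: m=22, d=29, a=2
  k=3: m=36, d=1, a=72
d=1 and a=2a₀=72 at k=3, so the next step gives (m, d) = (36, 29) again — its k=1 value — and the period has length 3.

[36; 2, 2, 72]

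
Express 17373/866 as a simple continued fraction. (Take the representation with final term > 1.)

[20; 16, 2, 1, 17]

17373 = 20×866 + 53
866 = 16×53 + 18
53 = 2×18 + 17
18 = 1×17 + 1
17 = 17×1 + 0  (stop)
So 17373/866 = [20; 16, 2, 1, 17].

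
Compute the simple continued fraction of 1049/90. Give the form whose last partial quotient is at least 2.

1049 = 11×90 + 59
90 = 1×59 + 31
59 = 1×31 + 28
31 = 1×28 + 3
28 = 9×3 + 1
3 = 3×1 + 0  (stop)
So 1049/90 = [11; 1, 1, 1, 9, 3].

[11; 1, 1, 1, 9, 3]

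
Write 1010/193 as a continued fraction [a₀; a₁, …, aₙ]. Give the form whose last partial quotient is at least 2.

[5; 4, 3, 2, 6]

1010 = 5×193 + 45
193 = 4×45 + 13
45 = 3×13 + 6
13 = 2×6 + 1
6 = 6×1 + 0  (stop)
So 1010/193 = [5; 4, 3, 2, 6].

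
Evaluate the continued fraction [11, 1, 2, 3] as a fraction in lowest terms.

117/10

Using pₖ = aₖpₖ₋₁ + pₖ₋₂ and qₖ = aₖqₖ₋₁ + qₖ₋₂:
  k=0: a=11, p=11, q=1
  k=1: a=1, p=12, q=1
  k=2: a=2, p=35, q=3
  k=3: a=3, p=117, q=10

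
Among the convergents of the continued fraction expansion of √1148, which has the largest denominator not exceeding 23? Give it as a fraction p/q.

576/17

√1148 = [33; 1, 7, 2, 16, 2, 7, 1, 66, …] (period length 8).
Convergents:
  p_0/q_0 = 33/1
  p_1/q_1 = 34/1
  p_2/q_2 = 271/8
  p_3/q_3 = 576/17
  p_4/q_4 = 9487/280
q_3 = 17 ≤ 23 < 280 = q_4, so the answer is 576/17.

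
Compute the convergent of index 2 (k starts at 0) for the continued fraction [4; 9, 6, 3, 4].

Using pₖ = aₖpₖ₋₁ + pₖ₋₂, qₖ = aₖqₖ₋₁ + qₖ₋₂ (with p₋₁=1, p₋₂=0, q₋₁=0, q₋₂=1):
  k=0: a=4, p=4, q=1
  k=1: a=9, p=37, q=9
  k=2: a=6, p=226, q=55

226/55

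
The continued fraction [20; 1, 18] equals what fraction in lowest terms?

Fold from the inside: start with 18/1.
  1 + 1/18 = 19/18
  20 + 18/19 = 398/19

398/19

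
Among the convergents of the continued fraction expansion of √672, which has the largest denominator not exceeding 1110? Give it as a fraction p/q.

17498/675

√672 = [25; 1, 11, 1, 50, …] (period length 4).
Convergents:
  p_0/q_0 = 25/1
  p_1/q_1 = 26/1
  p_2/q_2 = 311/12
  p_3/q_3 = 337/13
  p_4/q_4 = 17161/662
  p_5/q_5 = 17498/675
  p_6/q_6 = 209639/8087
q_5 = 675 ≤ 1110 < 8087 = q_6, so the answer is 17498/675.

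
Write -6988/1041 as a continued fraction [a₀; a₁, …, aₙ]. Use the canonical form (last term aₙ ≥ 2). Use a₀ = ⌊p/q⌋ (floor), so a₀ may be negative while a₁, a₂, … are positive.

-6988 = -7·1041 + 299
1041 = 3·299 + 144
299 = 2·144 + 11
144 = 13·11 + 1
11 = 11·1 + 0  (stop)
So -6988/1041 = [-7; 3, 2, 13, 11].

[-7; 3, 2, 13, 11]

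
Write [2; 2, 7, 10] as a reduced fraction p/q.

375/152

Fold from the inside: start with 10/1.
  7 + 1/10 = 71/10
  2 + 10/71 = 152/71
  2 + 71/152 = 375/152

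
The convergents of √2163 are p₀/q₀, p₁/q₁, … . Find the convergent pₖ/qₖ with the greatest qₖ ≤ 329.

√2163 = [46; 1, 1, 30, 1, 1, 92, …] (period length 6).
Convergents:
  p_0/q_0 = 46/1
  p_1/q_1 = 47/1
  p_2/q_2 = 93/2
  p_3/q_3 = 2837/61
  p_4/q_4 = 2930/63
  p_5/q_5 = 5767/124
  p_6/q_6 = 533494/11471
q_5 = 124 ≤ 329 < 11471 = q_6, so the answer is 5767/124.

5767/124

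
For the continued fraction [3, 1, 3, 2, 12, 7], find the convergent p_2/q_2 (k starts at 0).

Using pₖ = aₖpₖ₋₁ + pₖ₋₂, qₖ = aₖqₖ₋₁ + qₖ₋₂ (with p₋₁=1, p₋₂=0, q₋₁=0, q₋₂=1):
  k=0: a=3, p=3, q=1
  k=1: a=1, p=4, q=1
  k=2: a=3, p=15, q=4

15/4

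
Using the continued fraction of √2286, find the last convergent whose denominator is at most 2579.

105617/2209

√2286 = [47; 1, 4, 3, 10, 3, 4, 1, 94, …] (period length 8).
Convergents:
  p_0/q_0 = 47/1
  p_1/q_1 = 48/1
  p_2/q_2 = 239/5
  p_3/q_3 = 765/16
  p_4/q_4 = 7889/165
  p_5/q_5 = 24432/511
  p_6/q_6 = 105617/2209
  p_7/q_7 = 130049/2720
q_6 = 2209 ≤ 2579 < 2720 = q_7, so the answer is 105617/2209.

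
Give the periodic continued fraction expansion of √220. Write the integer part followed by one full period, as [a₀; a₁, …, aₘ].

a₀ = ⌊√220⌋ = 14.
With m₀=0, d₀=1 and mₖ₊₁ = dₖaₖ − mₖ, dₖ₊₁ = (n − mₖ₊₁²)/dₖ, aₖ₊₁ = ⌊(a₀+mₖ₊₁)/dₖ₊₁⌋:
  k=1: m=14, d=24, a=1
  k=2: m=10, d=5, a=4
  k=3: m=10, d=24, a=1
  k=4: m=14, d=1, a=28
d=1 and a=2a₀=28 at k=4, so the next step gives (m, d) = (14, 24) again — its k=1 value — and the period has length 4.

[14; 1, 4, 1, 28]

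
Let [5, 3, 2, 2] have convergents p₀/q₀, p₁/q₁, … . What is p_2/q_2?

Using pₖ = aₖpₖ₋₁ + pₖ₋₂, qₖ = aₖqₖ₋₁ + qₖ₋₂ (with p₋₁=1, p₋₂=0, q₋₁=0, q₋₂=1):
  k=0: a=5, p=5, q=1
  k=1: a=3, p=16, q=3
  k=2: a=2, p=37, q=7

37/7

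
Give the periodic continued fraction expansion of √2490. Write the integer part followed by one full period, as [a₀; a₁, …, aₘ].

[49; 1, 8, 1, 98]

a₀ = ⌊√2490⌋ = 49.
With m₀=0, d₀=1 and mₖ₊₁ = dₖaₖ − mₖ, dₖ₊₁ = (n − mₖ₊₁²)/dₖ, aₖ₊₁ = ⌊(a₀+mₖ₊₁)/dₖ₊₁⌋:
  k=1: m=49, d=89, a=1
  k=2: m=40, d=10, a=8
  k=3: m=40, d=89, a=1
  k=4: m=49, d=1, a=98
d=1 and a=2a₀=98 at k=4, so the next step gives (m, d) = (49, 89) again — its k=1 value — and the period has length 4.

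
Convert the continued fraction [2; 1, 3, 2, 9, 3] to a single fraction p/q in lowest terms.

733/264

Fold from the inside: start with 3/1.
  9 + 1/3 = 28/3
  2 + 3/28 = 59/28
  3 + 28/59 = 205/59
  1 + 59/205 = 264/205
  2 + 205/264 = 733/264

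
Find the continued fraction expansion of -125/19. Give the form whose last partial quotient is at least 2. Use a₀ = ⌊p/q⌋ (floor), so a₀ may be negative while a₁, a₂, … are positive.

[-7; 2, 2, 1, 2]

-125 = -7*19 + 8
19 = 2*8 + 3
8 = 2*3 + 2
3 = 1*2 + 1
2 = 2*1 + 0  (stop)
So -125/19 = [-7; 2, 2, 1, 2].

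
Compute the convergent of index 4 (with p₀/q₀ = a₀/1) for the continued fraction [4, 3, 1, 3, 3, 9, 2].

209/49

Using pₖ = aₖpₖ₋₁ + pₖ₋₂, qₖ = aₖqₖ₋₁ + qₖ₋₂ (with p₋₁=1, p₋₂=0, q₋₁=0, q₋₂=1):
  k=0: a=4, p=4, q=1
  k=1: a=3, p=13, q=3
  k=2: a=1, p=17, q=4
  k=3: a=3, p=64, q=15
  k=4: a=3, p=209, q=49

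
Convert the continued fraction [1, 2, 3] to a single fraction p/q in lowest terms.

10/7

Fold from the inside: start with 3/1.
  2 + 1/3 = 7/3
  1 + 3/7 = 10/7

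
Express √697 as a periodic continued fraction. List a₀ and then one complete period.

a₀ = ⌊√697⌋ = 26.

[26; 2, 2, 52]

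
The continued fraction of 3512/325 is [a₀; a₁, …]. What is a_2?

3512 = 10·325 + 262   →  a_0 = 10
325 = 1·262 + 63   →  a_1 = 1
262 = 4·63 + 10   →  a_2 = 4

4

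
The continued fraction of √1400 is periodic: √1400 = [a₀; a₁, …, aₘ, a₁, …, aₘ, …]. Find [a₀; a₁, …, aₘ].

a₀ = ⌊√1400⌋ = 37.

[37; 2, 2, 2, 74]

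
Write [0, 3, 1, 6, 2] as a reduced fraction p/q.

Fold from the inside: start with 2/1.
  6 + 1/2 = 13/2
  1 + 2/13 = 15/13
  3 + 13/15 = 58/15
  0 + 15/58 = 15/58

15/58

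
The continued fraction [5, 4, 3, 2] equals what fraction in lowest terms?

157/30

Fold from the inside: start with 2/1.
  3 + 1/2 = 7/2
  4 + 2/7 = 30/7
  5 + 7/30 = 157/30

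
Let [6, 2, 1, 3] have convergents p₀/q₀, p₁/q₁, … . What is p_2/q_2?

19/3

Using pₖ = aₖpₖ₋₁ + pₖ₋₂, qₖ = aₖqₖ₋₁ + qₖ₋₂ (with p₋₁=1, p₋₂=0, q₋₁=0, q₋₂=1):
  k=0: a=6, p=6, q=1
  k=1: a=2, p=13, q=2
  k=2: a=1, p=19, q=3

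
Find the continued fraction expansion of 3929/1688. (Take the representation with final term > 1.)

3929 = 2·1688 + 553
1688 = 3·553 + 29
553 = 19·29 + 2
29 = 14·2 + 1
2 = 2·1 + 0  (stop)
So 3929/1688 = [2; 3, 19, 14, 2].

[2; 3, 19, 14, 2]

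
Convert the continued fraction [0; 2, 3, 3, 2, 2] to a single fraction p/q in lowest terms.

56/129

Using pₖ = aₖpₖ₋₁ + pₖ₋₂ and qₖ = aₖqₖ₋₁ + qₖ₋₂:
  k=0: a=0, p=0, q=1
  k=1: a=2, p=1, q=2
  k=2: a=3, p=3, q=7
  k=3: a=3, p=10, q=23
  k=4: a=2, p=23, q=53
  k=5: a=2, p=56, q=129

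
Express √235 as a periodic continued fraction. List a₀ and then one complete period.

a₀ = ⌊√235⌋ = 15.
With m₀=0, d₀=1 and mₖ₊₁ = dₖaₖ − mₖ, dₖ₊₁ = (n − mₖ₊₁²)/dₖ, aₖ₊₁ = ⌊(a₀+mₖ₊₁)/dₖ₊₁⌋:
  k=1: m=15, d=10, a=3
  k=2: m=15, d=1, a=30
d=1 and a=2a₀=30 at k=2, so the next step gives (m, d) = (15, 10) again — its k=1 value — and the period has length 2.

[15; 3, 30]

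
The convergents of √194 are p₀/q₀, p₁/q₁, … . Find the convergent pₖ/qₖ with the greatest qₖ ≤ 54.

195/14

√194 = [13; 1, 12, 1, 26, …] (period length 4).
Convergents:
  p_0/q_0 = 13/1
  p_1/q_1 = 14/1
  p_2/q_2 = 181/13
  p_3/q_3 = 195/14
  p_4/q_4 = 5251/377
q_3 = 14 ≤ 54 < 377 = q_4, so the answer is 195/14.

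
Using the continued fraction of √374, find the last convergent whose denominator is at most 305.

3365/174

√374 = [19; 2, 1, 18, 1, 2, 38, …] (period length 6).
Convergents:
  p_0/q_0 = 19/1
  p_1/q_1 = 39/2
  p_2/q_2 = 58/3
  p_3/q_3 = 1083/56
  p_4/q_4 = 1141/59
  p_5/q_5 = 3365/174
  p_6/q_6 = 129011/6671
q_5 = 174 ≤ 305 < 6671 = q_6, so the answer is 3365/174.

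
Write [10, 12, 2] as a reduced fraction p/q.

252/25

Using pₖ = aₖpₖ₋₁ + pₖ₋₂ and qₖ = aₖqₖ₋₁ + qₖ₋₂:
  k=0: a=10, p=10, q=1
  k=1: a=12, p=121, q=12
  k=2: a=2, p=252, q=25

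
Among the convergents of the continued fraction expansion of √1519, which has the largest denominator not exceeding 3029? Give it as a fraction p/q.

117001/3002

√1519 = [38; 1, 37, 1, 76, …] (period length 4).
Convergents:
  p_0/q_0 = 38/1
  p_1/q_1 = 39/1
  p_2/q_2 = 1481/38
  p_3/q_3 = 1520/39
  p_4/q_4 = 117001/3002
  p_5/q_5 = 118521/3041
q_4 = 3002 ≤ 3029 < 3041 = q_5, so the answer is 117001/3002.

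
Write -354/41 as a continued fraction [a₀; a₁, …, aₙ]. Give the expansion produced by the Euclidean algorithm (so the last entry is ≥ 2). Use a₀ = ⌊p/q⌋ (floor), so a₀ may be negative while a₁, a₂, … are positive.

[-9; 2, 1, 2, 1, 3]

-354 = -9×41 + 15
41 = 2×15 + 11
15 = 1×11 + 4
11 = 2×4 + 3
4 = 1×3 + 1
3 = 3×1 + 0  (stop)
So -354/41 = [-9; 2, 1, 2, 1, 3].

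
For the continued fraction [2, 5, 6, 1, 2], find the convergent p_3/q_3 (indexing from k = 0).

Using pₖ = aₖpₖ₋₁ + pₖ₋₂, qₖ = aₖqₖ₋₁ + qₖ₋₂ (with p₋₁=1, p₋₂=0, q₋₁=0, q₋₂=1):
  k=0: a=2, p=2, q=1
  k=1: a=5, p=11, q=5
  k=2: a=6, p=68, q=31
  k=3: a=1, p=79, q=36

79/36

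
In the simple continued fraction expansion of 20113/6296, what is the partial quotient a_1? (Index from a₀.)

20113 = 3·6296 + 1225   →  a_0 = 3
6296 = 5·1225 + 171   →  a_1 = 5

5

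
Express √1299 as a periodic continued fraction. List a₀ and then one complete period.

a₀ = ⌊√1299⌋ = 36.
With m₀=0, d₀=1 and mₖ₊₁ = dₖaₖ − mₖ, dₖ₊₁ = (n − mₖ₊₁²)/dₖ, aₖ₊₁ = ⌊(a₀+mₖ₊₁)/dₖ₊₁⌋:
  k=1: m=36, d=3, a=24
  k=2: m=36, d=1, a=72
d=1 and a=2a₀=72 at k=2, so the next step gives (m, d) = (36, 3) again — its k=1 value — and the period has length 2.

[36; 24, 72]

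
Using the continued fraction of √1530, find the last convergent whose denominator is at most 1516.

26481/677

√1530 = [39; 8, 1, 2, 8, 2, 1, 8, 78, …] (period length 8).
Convergents:
  p_0/q_0 = 39/1
  p_1/q_1 = 313/8
  p_2/q_2 = 352/9
  p_3/q_3 = 1017/26
  p_4/q_4 = 8488/217
  p_5/q_5 = 17993/460
  p_6/q_6 = 26481/677
  p_7/q_7 = 229841/5876
q_6 = 677 ≤ 1516 < 5876 = q_7, so the answer is 26481/677.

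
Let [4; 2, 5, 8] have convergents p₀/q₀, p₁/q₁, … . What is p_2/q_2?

Using pₖ = aₖpₖ₋₁ + pₖ₋₂, qₖ = aₖqₖ₋₁ + qₖ₋₂ (with p₋₁=1, p₋₂=0, q₋₁=0, q₋₂=1):
  k=0: a=4, p=4, q=1
  k=1: a=2, p=9, q=2
  k=2: a=5, p=49, q=11

49/11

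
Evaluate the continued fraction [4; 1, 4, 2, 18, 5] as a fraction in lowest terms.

Fold from the inside: start with 5/1.
  18 + 1/5 = 91/5
  2 + 5/91 = 187/91
  4 + 91/187 = 839/187
  1 + 187/839 = 1026/839
  4 + 839/1026 = 4943/1026

4943/1026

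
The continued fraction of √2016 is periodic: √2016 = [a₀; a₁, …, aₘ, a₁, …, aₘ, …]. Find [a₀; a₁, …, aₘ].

[44; 1, 8, 1, 88]

a₀ = ⌊√2016⌋ = 44.
With m₀=0, d₀=1 and mₖ₊₁ = dₖaₖ − mₖ, dₖ₊₁ = (n − mₖ₊₁²)/dₖ, aₖ₊₁ = ⌊(a₀+mₖ₊₁)/dₖ₊₁⌋:
  k=1: m=44, d=80, a=1
  k=2: m=36, d=9, a=8
  k=3: m=36, d=80, a=1
  k=4: m=44, d=1, a=88
d=1 and a=2a₀=88 at k=4, so the next step gives (m, d) = (44, 80) again — its k=1 value — and the period has length 4.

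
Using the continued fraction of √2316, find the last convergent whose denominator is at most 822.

√2316 = [48; 8, 96, …] (period length 2).
Convergents:
  p_0/q_0 = 48/1
  p_1/q_1 = 385/8
  p_2/q_2 = 37008/769
  p_3/q_3 = 296449/6160
q_2 = 769 ≤ 822 < 6160 = q_3, so the answer is 37008/769.

37008/769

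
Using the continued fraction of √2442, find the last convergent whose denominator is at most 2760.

√2442 = [49; 2, 2, 2, 98, …] (period length 4).
Convergents:
  p_0/q_0 = 49/1
  p_1/q_1 = 99/2
  p_2/q_2 = 247/5
  p_3/q_3 = 593/12
  p_4/q_4 = 58361/1181
  p_5/q_5 = 117315/2374
  p_6/q_6 = 292991/5929
q_5 = 2374 ≤ 2760 < 5929 = q_6, so the answer is 117315/2374.

117315/2374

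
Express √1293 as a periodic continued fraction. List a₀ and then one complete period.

[35; 1, 22, 1, 70]

a₀ = ⌊√1293⌋ = 35.
With m₀=0, d₀=1 and mₖ₊₁ = dₖaₖ − mₖ, dₖ₊₁ = (n − mₖ₊₁²)/dₖ, aₖ₊₁ = ⌊(a₀+mₖ₊₁)/dₖ₊₁⌋:
  k=1: m=35, d=68, a=1
  k=2: m=33, d=3, a=22
  k=3: m=33, d=68, a=1
  k=4: m=35, d=1, a=70
d=1 and a=2a₀=70 at k=4, so the next step gives (m, d) = (35, 68) again — its k=1 value — and the period has length 4.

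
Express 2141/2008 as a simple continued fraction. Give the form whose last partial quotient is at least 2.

2141 = 1·2008 + 133
2008 = 15·133 + 13
133 = 10·13 + 3
13 = 4·3 + 1
3 = 3·1 + 0  (stop)
So 2141/2008 = [1; 15, 10, 4, 3].

[1; 15, 10, 4, 3]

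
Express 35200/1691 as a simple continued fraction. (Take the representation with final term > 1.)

[20; 1, 4, 2, 3, 2, 19]

35200 = 20*1691 + 1380
1691 = 1*1380 + 311
1380 = 4*311 + 136
311 = 2*136 + 39
136 = 3*39 + 19
39 = 2*19 + 1
19 = 19*1 + 0  (stop)
So 35200/1691 = [20; 1, 4, 2, 3, 2, 19].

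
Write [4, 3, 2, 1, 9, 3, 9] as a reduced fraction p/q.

12063/2806

Fold from the inside: start with 9/1.
  3 + 1/9 = 28/9
  9 + 9/28 = 261/28
  1 + 28/261 = 289/261
  2 + 261/289 = 839/289
  3 + 289/839 = 2806/839
  4 + 839/2806 = 12063/2806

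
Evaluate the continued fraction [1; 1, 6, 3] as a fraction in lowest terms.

Using pₖ = aₖpₖ₋₁ + pₖ₋₂ and qₖ = aₖqₖ₋₁ + qₖ₋₂:
  k=0: a=1, p=1, q=1
  k=1: a=1, p=2, q=1
  k=2: a=6, p=13, q=7
  k=3: a=3, p=41, q=22

41/22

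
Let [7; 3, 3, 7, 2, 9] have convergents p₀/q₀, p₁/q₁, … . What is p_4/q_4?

1139/156

Using pₖ = aₖpₖ₋₁ + pₖ₋₂, qₖ = aₖqₖ₋₁ + qₖ₋₂ (with p₋₁=1, p₋₂=0, q₋₁=0, q₋₂=1):
  k=0: a=7, p=7, q=1
  k=1: a=3, p=22, q=3
  k=2: a=3, p=73, q=10
  k=3: a=7, p=533, q=73
  k=4: a=2, p=1139, q=156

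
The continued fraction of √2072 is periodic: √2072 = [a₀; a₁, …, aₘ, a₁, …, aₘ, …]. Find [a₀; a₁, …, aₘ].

[45; 1, 1, 12, 1, 1, 90]

a₀ = ⌊√2072⌋ = 45.
With m₀=0, d₀=1 and mₖ₊₁ = dₖaₖ − mₖ, dₖ₊₁ = (n − mₖ₊₁²)/dₖ, aₖ₊₁ = ⌊(a₀+mₖ₊₁)/dₖ₊₁⌋:
  k=1: m=45, d=47, a=1
  k=2: m=2, d=44, a=1
  k=3: m=42, d=7, a=12
  k=4: m=42, d=44, a=1
  k=5: m=2, d=47, a=1
  k=6: m=45, d=1, a=90
d=1 and a=2a₀=90 at k=6, so the next step gives (m, d) = (45, 47) again — its k=1 value — and the period has length 6.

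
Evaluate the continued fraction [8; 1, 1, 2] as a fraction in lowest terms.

43/5

Using pₖ = aₖpₖ₋₁ + pₖ₋₂ and qₖ = aₖqₖ₋₁ + qₖ₋₂:
  k=0: a=8, p=8, q=1
  k=1: a=1, p=9, q=1
  k=2: a=1, p=17, q=2
  k=3: a=2, p=43, q=5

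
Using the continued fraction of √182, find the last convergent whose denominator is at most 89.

715/53

√182 = [13; 2, 26, …] (period length 2).
Convergents:
  p_0/q_0 = 13/1
  p_1/q_1 = 27/2
  p_2/q_2 = 715/53
  p_3/q_3 = 1457/108
q_2 = 53 ≤ 89 < 108 = q_3, so the answer is 715/53.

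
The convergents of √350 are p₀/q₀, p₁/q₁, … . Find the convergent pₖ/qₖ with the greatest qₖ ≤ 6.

56/3

√350 = [18; 1, 2, 2, 2, 1, 36, …] (period length 6).
Convergents:
  p_0/q_0 = 18/1
  p_1/q_1 = 19/1
  p_2/q_2 = 56/3
  p_3/q_3 = 131/7
q_2 = 3 ≤ 6 < 7 = q_3, so the answer is 56/3.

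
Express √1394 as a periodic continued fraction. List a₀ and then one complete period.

a₀ = ⌊√1394⌋ = 37.
With m₀=0, d₀=1 and mₖ₊₁ = dₖaₖ − mₖ, dₖ₊₁ = (n − mₖ₊₁²)/dₖ, aₖ₊₁ = ⌊(a₀+mₖ₊₁)/dₖ₊₁⌋:
  k=1: m=37, d=25, a=2
  k=2: m=13, d=49, a=1
  k=3: m=36, d=2, a=36
  k=4: m=36, d=49, a=1
  k=5: m=13, d=25, a=2
  k=6: m=37, d=1, a=74
d=1 and a=2a₀=74 at k=6, so the next step gives (m, d) = (37, 25) again — its k=1 value — and the period has length 6.

[37; 2, 1, 36, 1, 2, 74]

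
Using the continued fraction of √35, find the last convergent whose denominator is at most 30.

71/12

√35 = [5; 1, 10, …] (period length 2).
Convergents:
  p_0/q_0 = 5/1
  p_1/q_1 = 6/1
  p_2/q_2 = 65/11
  p_3/q_3 = 71/12
  p_4/q_4 = 775/131
q_3 = 12 ≤ 30 < 131 = q_4, so the answer is 71/12.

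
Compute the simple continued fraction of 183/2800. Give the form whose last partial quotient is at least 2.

183 = 0·2800 + 183
2800 = 15·183 + 55
183 = 3·55 + 18
55 = 3·18 + 1
18 = 18·1 + 0  (stop)
So 183/2800 = [0; 15, 3, 3, 18].

[0; 15, 3, 3, 18]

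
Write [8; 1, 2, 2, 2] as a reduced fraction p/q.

148/17

Fold from the inside: start with 2/1.
  2 + 1/2 = 5/2
  2 + 2/5 = 12/5
  1 + 5/12 = 17/12
  8 + 12/17 = 148/17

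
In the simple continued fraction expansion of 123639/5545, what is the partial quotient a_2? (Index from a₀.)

2

123639 = 22·5545 + 1649   →  a_0 = 22
5545 = 3·1649 + 598   →  a_1 = 3
1649 = 2·598 + 453   →  a_2 = 2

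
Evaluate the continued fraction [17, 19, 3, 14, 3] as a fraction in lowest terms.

Fold from the inside: start with 3/1.
  14 + 1/3 = 43/3
  3 + 3/43 = 132/43
  19 + 43/132 = 2551/132
  17 + 132/2551 = 43499/2551

43499/2551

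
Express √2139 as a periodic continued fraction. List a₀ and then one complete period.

[46; 4, 92]

a₀ = ⌊√2139⌋ = 46.
With m₀=0, d₀=1 and mₖ₊₁ = dₖaₖ − mₖ, dₖ₊₁ = (n − mₖ₊₁²)/dₖ, aₖ₊₁ = ⌊(a₀+mₖ₊₁)/dₖ₊₁⌋:
  k=1: m=46, d=23, a=4
  k=2: m=46, d=1, a=92
d=1 and a=2a₀=92 at k=2, so the next step gives (m, d) = (46, 23) again — its k=1 value — and the period has length 2.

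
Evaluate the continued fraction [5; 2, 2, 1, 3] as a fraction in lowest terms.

141/26

Using pₖ = aₖpₖ₋₁ + pₖ₋₂ and qₖ = aₖqₖ₋₁ + qₖ₋₂:
  k=0: a=5, p=5, q=1
  k=1: a=2, p=11, q=2
  k=2: a=2, p=27, q=5
  k=3: a=1, p=38, q=7
  k=4: a=3, p=141, q=26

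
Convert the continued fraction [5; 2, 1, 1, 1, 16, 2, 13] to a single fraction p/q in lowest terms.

Fold from the inside: start with 13/1.
  2 + 1/13 = 27/13
  16 + 13/27 = 445/27
  1 + 27/445 = 472/445
  1 + 445/472 = 917/472
  1 + 472/917 = 1389/917
  2 + 917/1389 = 3695/1389
  5 + 1389/3695 = 19864/3695

19864/3695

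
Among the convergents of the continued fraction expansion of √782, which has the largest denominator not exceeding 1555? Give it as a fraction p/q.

43037/1539

√782 = [27; 1, 26, 1, 54, …] (period length 4).
Convergents:
  p_0/q_0 = 27/1
  p_1/q_1 = 28/1
  p_2/q_2 = 755/27
  p_3/q_3 = 783/28
  p_4/q_4 = 43037/1539
  p_5/q_5 = 43820/1567
q_4 = 1539 ≤ 1555 < 1567 = q_5, so the answer is 43037/1539.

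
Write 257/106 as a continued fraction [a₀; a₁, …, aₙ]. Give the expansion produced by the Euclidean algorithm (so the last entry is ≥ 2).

257 = 2·106 + 45
106 = 2·45 + 16
45 = 2·16 + 13
16 = 1·13 + 3
13 = 4·3 + 1
3 = 3·1 + 0  (stop)
So 257/106 = [2; 2, 2, 1, 4, 3].

[2; 2, 2, 1, 4, 3]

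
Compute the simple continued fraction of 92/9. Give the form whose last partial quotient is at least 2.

[10; 4, 2]

92 = 10×9 + 2
9 = 4×2 + 1
2 = 2×1 + 0  (stop)
So 92/9 = [10; 4, 2].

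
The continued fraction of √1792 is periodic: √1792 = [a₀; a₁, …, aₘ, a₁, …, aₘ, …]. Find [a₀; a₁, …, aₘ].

[42; 3, 84]

a₀ = ⌊√1792⌋ = 42.
With m₀=0, d₀=1 and mₖ₊₁ = dₖaₖ − mₖ, dₖ₊₁ = (n − mₖ₊₁²)/dₖ, aₖ₊₁ = ⌊(a₀+mₖ₊₁)/dₖ₊₁⌋:
  k=1: m=42, d=28, a=3
  k=2: m=42, d=1, a=84
d=1 and a=2a₀=84 at k=2, so the next step gives (m, d) = (42, 28) again — its k=1 value — and the period has length 2.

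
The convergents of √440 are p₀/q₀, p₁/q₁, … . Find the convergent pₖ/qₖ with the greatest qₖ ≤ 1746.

36100/1721

√440 = [20; 1, 40, …] (period length 2).
Convergents:
  p_0/q_0 = 20/1
  p_1/q_1 = 21/1
  p_2/q_2 = 860/41
  p_3/q_3 = 881/42
  p_4/q_4 = 36100/1721
  p_5/q_5 = 36981/1763
q_4 = 1721 ≤ 1746 < 1763 = q_5, so the answer is 36100/1721.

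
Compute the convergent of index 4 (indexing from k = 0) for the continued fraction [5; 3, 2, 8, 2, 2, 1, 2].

Using pₖ = aₖpₖ₋₁ + pₖ₋₂, qₖ = aₖqₖ₋₁ + qₖ₋₂ (with p₋₁=1, p₋₂=0, q₋₁=0, q₋₂=1):
  k=0: a=5, p=5, q=1
  k=1: a=3, p=16, q=3
  k=2: a=2, p=37, q=7
  k=3: a=8, p=312, q=59
  k=4: a=2, p=661, q=125

661/125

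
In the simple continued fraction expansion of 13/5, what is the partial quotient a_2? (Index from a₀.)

1

13 = 2·5 + 3   →  a_0 = 2
5 = 1·3 + 2   →  a_1 = 1
3 = 1·2 + 1   →  a_2 = 1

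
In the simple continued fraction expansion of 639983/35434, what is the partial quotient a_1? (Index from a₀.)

16

639983 = 18·35434 + 2171   →  a_0 = 18
35434 = 16·2171 + 698   →  a_1 = 16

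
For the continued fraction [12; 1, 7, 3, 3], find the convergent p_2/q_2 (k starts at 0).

Using pₖ = aₖpₖ₋₁ + pₖ₋₂, qₖ = aₖqₖ₋₁ + qₖ₋₂ (with p₋₁=1, p₋₂=0, q₋₁=0, q₋₂=1):
  k=0: a=12, p=12, q=1
  k=1: a=1, p=13, q=1
  k=2: a=7, p=103, q=8

103/8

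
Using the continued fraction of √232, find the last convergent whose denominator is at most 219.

1447/95

√232 = [15; 4, 3, 7, 3, 4, 30, …] (period length 6).
Convergents:
  p_0/q_0 = 15/1
  p_1/q_1 = 61/4
  p_2/q_2 = 198/13
  p_3/q_3 = 1447/95
  p_4/q_4 = 4539/298
q_3 = 95 ≤ 219 < 298 = q_4, so the answer is 1447/95.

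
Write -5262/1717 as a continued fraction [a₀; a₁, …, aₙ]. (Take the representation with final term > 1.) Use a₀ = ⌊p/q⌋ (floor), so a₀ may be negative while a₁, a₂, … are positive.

-5262 = -4*1717 + 1606
1717 = 1*1606 + 111
1606 = 14*111 + 52
111 = 2*52 + 7
52 = 7*7 + 3
7 = 2*3 + 1
3 = 3*1 + 0  (stop)
So -5262/1717 = [-4; 1, 14, 2, 7, 2, 3].

[-4; 1, 14, 2, 7, 2, 3]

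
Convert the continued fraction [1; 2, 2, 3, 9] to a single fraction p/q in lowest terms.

Using pₖ = aₖpₖ₋₁ + pₖ₋₂ and qₖ = aₖqₖ₋₁ + qₖ₋₂:
  k=0: a=1, p=1, q=1
  k=1: a=2, p=3, q=2
  k=2: a=2, p=7, q=5
  k=3: a=3, p=24, q=17
  k=4: a=9, p=223, q=158

223/158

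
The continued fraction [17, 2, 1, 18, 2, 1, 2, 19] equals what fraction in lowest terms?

Fold from the inside: start with 19/1.
  2 + 1/19 = 39/19
  1 + 19/39 = 58/39
  2 + 39/58 = 155/58
  18 + 58/155 = 2848/155
  1 + 155/2848 = 3003/2848
  2 + 2848/3003 = 8854/3003
  17 + 3003/8854 = 153521/8854

153521/8854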